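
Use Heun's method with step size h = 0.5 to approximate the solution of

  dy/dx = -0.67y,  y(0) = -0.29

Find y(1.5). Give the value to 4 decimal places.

-0.1087

Heun: k1 = f(x_n, y_n); k2 = f(x_n + h, y_n + h·k1); y_{n+1} = y_n + (h/2)·(k1 + k2).
x=0.000000, y=-0.290000:
  k1 = f(0.000000, -0.290000) = 0.194300
  k2 = f(0.500000, -0.192850) = 0.129209
  y ← -0.290000 + (0.5/2)·(0.194300 + 0.129209) = -0.209123
x=0.500000, y=-0.209123:
  k1 = f(0.500000, -0.209123) = 0.140112
  k2 = f(1.000000, -0.139067) = 0.093175
  y ← -0.209123 + (0.5/2)·(0.140112 + 0.093175) = -0.150801
x=1.000000, y=-0.150801:
  k1 = f(1.000000, -0.150801) = 0.101037
  k2 = f(1.500000, -0.100283) = 0.067189
  y ← -0.150801 + (0.5/2)·(0.101037 + 0.067189) = -0.108744
y(1.5) ≈ -0.1087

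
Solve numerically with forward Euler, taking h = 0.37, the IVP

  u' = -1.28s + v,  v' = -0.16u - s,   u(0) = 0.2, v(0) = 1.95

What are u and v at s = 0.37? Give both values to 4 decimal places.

Euler on (u,v): u_{n+1} = u_n + h·u', v_{n+1} = v_n + h·v'.
0.000000: (0.200000, 1.950000); f=(1.950000, -0.032000) → (0.921500, 1.938160)
(u(0.37), v(0.37)) ≈ (0.9215, 1.9382)

0.9215, 1.9382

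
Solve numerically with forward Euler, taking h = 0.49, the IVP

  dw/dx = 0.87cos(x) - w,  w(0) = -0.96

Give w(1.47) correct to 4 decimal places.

Euler: w_{n+1} = w_n + h·f(x_n, w_n).
x=0.000000, w=-0.960000: f=1.830000 → w ← -0.960000 + 0.49·1.830000 = -0.063300
x=0.490000, w=-0.063300: f=0.830930 → w ← -0.063300 + 0.49·0.830930 = 0.343855
x=0.980000, w=0.343855: f=0.140754 → w ← 0.343855 + 0.49·0.140754 = 0.412825
w(1.47) ≈ 0.4128

0.4128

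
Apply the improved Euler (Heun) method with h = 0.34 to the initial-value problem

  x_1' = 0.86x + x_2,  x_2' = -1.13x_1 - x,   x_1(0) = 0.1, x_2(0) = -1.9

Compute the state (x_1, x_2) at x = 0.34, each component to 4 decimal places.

-0.5028, -1.8721

Heun on (x_1,x_2): k1 = f(x_n, state_n); k2 = f(x_n + h, state_n + h·k1); state_{n+1} = state_n + (h/2)·(k1 + k2).
0.000000: (0.100000, -1.900000)
  k1 = (-1.900000, -0.113000)
  predictor → (-0.546000, -1.938420)
  k2 = (-1.646020, 0.276980)
  → (-0.502823, -1.872123)
(x_1(0.34), x_2(0.34)) ≈ (-0.5028, -1.8721)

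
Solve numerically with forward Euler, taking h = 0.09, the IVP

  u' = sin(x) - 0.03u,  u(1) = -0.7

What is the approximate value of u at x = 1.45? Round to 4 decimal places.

Euler: u_{n+1} = u_n + h·f(x_n, u_n).
x=1.000000, u=-0.700000: f=0.862471 → u ← -0.700000 + 0.09·0.862471 = -0.622378
x=1.090000, u=-0.622378: f=0.905298 → u ← -0.622378 + 0.09·0.905298 = -0.540901
x=1.180000, u=-0.540901: f=0.940833 → u ← -0.540901 + 0.09·0.940833 = -0.456226
x=1.270000, u=-0.456226: f=0.968788 → u ← -0.456226 + 0.09·0.968788 = -0.369035
x=1.360000, u=-0.369035: f=0.988936 → u ← -0.369035 + 0.09·0.988936 = -0.280031
u(1.45) ≈ -0.2800

-0.2800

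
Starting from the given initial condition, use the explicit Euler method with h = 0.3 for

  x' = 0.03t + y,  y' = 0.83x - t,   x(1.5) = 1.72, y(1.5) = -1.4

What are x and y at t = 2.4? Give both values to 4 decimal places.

Euler on (x,y): x_{n+1} = x_n + h·x', y_{n+1} = y_n + h·y'.
1.500000: (1.720000, -1.400000); f=(-1.355000, -0.072400) → (1.313500, -1.421720)
1.800000: (1.313500, -1.421720); f=(-1.367720, -0.709795) → (0.903184, -1.634659)
2.100000: (0.903184, -1.634659); f=(-1.571659, -1.350357) → (0.431686, -2.039766)
(x(2.4), y(2.4)) ≈ (0.4317, -2.0398)

0.4317, -2.0398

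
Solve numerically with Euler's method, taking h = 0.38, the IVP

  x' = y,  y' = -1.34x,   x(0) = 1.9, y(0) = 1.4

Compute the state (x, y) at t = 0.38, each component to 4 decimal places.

2.4320, 0.4325

Euler on (x,y): x_{n+1} = x_n + h·x', y_{n+1} = y_n + h·y'.
0.000000: (1.900000, 1.400000); f=(1.400000, -2.546000) → (2.432000, 0.432520)
(x(0.38), y(0.38)) ≈ (2.4320, 0.4325)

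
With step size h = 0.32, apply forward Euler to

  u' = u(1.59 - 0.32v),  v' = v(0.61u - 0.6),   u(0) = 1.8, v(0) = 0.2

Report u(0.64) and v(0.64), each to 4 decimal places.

Euler on (u,v): u_{n+1} = u_n + h·u', v_{n+1} = v_n + h·v'.
0.000000: (1.800000, 0.200000); f=(2.746800, 0.099600) → (2.678976, 0.231872)
0.320000: (2.678976, 0.231872); f=(4.060794, 0.239796) → (3.978430, 0.308607)
(u(0.64), v(0.64)) ≈ (3.9784, 0.3086)

3.9784, 0.3086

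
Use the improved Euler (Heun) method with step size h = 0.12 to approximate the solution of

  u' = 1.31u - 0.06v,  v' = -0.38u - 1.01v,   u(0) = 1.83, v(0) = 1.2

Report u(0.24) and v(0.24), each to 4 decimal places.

Heun on (u,v): k1 = f(t_n, state_n); k2 = f(t_n + h, state_n + h·k1); state_{n+1} = state_n + (h/2)·(k1 + k2).
0.000000: (1.830000, 1.200000)
  k1 = (2.325300, -1.907400)
  predictor → (2.109036, 0.971112)
  k2 = (2.704570, -1.782257)
  → (2.131792, 0.978621)
0.120000: (2.131792, 0.978621)
  k1 = (2.733931, -1.798488)
  predictor → (2.459864, 0.762802)
  k2 = (3.176654, -1.705178)
  → (2.486427, 0.768401)
(u(0.24), v(0.24)) ≈ (2.4864, 0.7684)

2.4864, 0.7684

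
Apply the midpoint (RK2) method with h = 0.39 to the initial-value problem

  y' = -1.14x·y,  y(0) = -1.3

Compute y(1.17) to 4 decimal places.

Midpoint: k1 = f(x_n, y_n); k2 = f(x_n + h/2, y_n + (h/2)·k1); y_{n+1} = y_n + h·k2.
x=0.000000, y=-1.300000:
  k1 = f(0.000000, -1.300000) = 0.000000
  k2 = f(0.195000, -1.300000) = 0.288990
  y ← -1.300000 + 0.39·0.288990 = -1.187294
x=0.390000, y=-1.187294:
  k1 = f(0.390000, -1.187294) = 0.527871
  k2 = f(0.585000, -1.084359) = 0.723159
  y ← -1.187294 + 0.39·0.723159 = -0.905262
x=0.780000, y=-0.905262:
  k1 = f(0.780000, -0.905262) = 0.804959
  k2 = f(0.975000, -0.748295) = 0.831730
  y ← -0.905262 + 0.39·0.831730 = -0.580887
y(1.17) ≈ -0.5809

-0.5809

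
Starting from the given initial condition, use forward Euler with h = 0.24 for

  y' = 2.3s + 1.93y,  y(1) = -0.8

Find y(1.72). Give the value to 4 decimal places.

Euler: y_{n+1} = y_n + h·f(s_n, y_n).
s=1.000000, y=-0.800000: f=0.756000 → y ← -0.800000 + 0.24·0.756000 = -0.618560
s=1.240000, y=-0.618560: f=1.658179 → y ← -0.618560 + 0.24·1.658179 = -0.220597
s=1.480000, y=-0.220597: f=2.978248 → y ← -0.220597 + 0.24·2.978248 = 0.494182
y(1.72) ≈ 0.4942

0.4942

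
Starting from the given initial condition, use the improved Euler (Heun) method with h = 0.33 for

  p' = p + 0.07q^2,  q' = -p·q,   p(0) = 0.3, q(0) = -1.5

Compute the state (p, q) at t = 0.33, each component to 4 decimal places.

0.4710, -1.3252

Heun on (p,q): k1 = f(t_n, state_n); k2 = f(t_n + h, state_n + h·k1); state_{n+1} = state_n + (h/2)·(k1 + k2).
0.000000: (0.300000, -1.500000)
  k1 = (0.457500, 0.450000)
  predictor → (0.450975, -1.351500)
  k2 = (0.578834, 0.609493)
  → (0.470995, -1.325184)
(p(0.33), q(0.33)) ≈ (0.4710, -1.3252)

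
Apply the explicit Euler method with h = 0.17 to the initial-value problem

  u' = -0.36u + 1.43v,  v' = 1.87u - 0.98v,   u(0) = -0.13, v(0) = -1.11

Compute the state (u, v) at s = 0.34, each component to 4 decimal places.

-0.6028, -0.9300

Euler on (u,v): u_{n+1} = u_n + h·u', v_{n+1} = v_n + h·v'.
0.000000: (-0.130000, -1.110000); f=(-1.540500, 0.844700) → (-0.391885, -0.966401)
0.170000: (-0.391885, -0.966401); f=(-1.240875, 0.214248) → (-0.602834, -0.929979)
(u(0.34), v(0.34)) ≈ (-0.6028, -0.9300)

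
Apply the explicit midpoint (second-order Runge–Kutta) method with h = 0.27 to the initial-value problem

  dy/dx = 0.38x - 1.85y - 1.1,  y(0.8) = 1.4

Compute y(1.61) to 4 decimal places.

0.0996

Midpoint: k1 = f(x_n, y_n); k2 = f(x_n + h/2, y_n + (h/2)·k1); y_{n+1} = y_n + h·k2.
x=0.800000, y=1.400000:
  k1 = f(0.800000, 1.400000) = -3.386000
  k2 = f(0.935000, 0.942890) = -2.489047
  y ← 1.400000 + 0.27·(-2.489047) = 0.727957
x=1.070000, y=0.727957:
  k1 = f(1.070000, 0.727957) = -2.040121
  k2 = f(1.205000, 0.452541) = -1.479301
  y ← 0.727957 + 0.27·(-1.479301) = 0.328546
x=1.340000, y=0.328546:
  k1 = f(1.340000, 0.328546) = -1.198610
  k2 = f(1.475000, 0.166734) = -0.847957
  y ← 0.328546 + 0.27·(-0.847957) = 0.099598
y(1.61) ≈ 0.0996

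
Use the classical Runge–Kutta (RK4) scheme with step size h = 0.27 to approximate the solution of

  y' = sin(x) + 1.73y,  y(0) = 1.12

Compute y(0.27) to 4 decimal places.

1.8291

RK4: k1 = f(x_n, y_n); k2 = f(x_n + h/2, y_n + (h/2)·k1); k3 = f(x_n + h/2, y_n + (h/2)·k2); k4 = f(x_n + h, y_n + h·k3); y_{n+1} = y_n + (h/6)·(k1 + 2k2 + 2k3 + k4).
x=0.000000, y=1.120000:
  k1 = f(0.000000, 1.120000) = 1.937600
  k2 = f(0.135000, 1.381576) = 2.524717
  k3 = f(0.135000, 1.460837) = 2.661838
  k4 = f(0.270000, 1.838696) = 3.447676
  y ← 1.120000 + (0.27/6)·(k1 + 2k2 + 2k3 + k4) = 1.829127
y(0.27) ≈ 1.8291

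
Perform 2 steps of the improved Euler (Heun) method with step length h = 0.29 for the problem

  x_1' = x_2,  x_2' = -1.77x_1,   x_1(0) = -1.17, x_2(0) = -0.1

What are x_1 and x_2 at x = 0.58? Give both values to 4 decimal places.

-0.8818, 1.0409

Heun on (x_1,x_2): k1 = f(x_n, state_n); k2 = f(x_n + h, state_n + h·k1); state_{n+1} = state_n + (h/2)·(k1 + k2).
0.000000: (-1.170000, -0.100000)
  k1 = (-0.100000, 2.070900)
  predictor → (-1.199000, 0.500561)
  k2 = (0.500561, 2.122230)
  → (-1.111919, 0.508004)
0.290000: (-1.111919, 0.508004)
  k1 = (0.508004, 1.968096)
  predictor → (-0.964598, 1.078752)
  k2 = (1.078752, 1.707338)
  → (-0.881839, 1.040942)
(x_1(0.58), x_2(0.58)) ≈ (-0.8818, 1.0409)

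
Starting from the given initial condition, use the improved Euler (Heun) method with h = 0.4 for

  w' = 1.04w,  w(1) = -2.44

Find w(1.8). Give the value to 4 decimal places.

-5.5085

Heun: k1 = f(s_n, w_n); k2 = f(s_n + h, w_n + h·k1); w_{n+1} = w_n + (h/2)·(k1 + k2).
s=1.000000, w=-2.440000:
  k1 = f(1.000000, -2.440000) = -2.537600
  k2 = f(1.400000, -3.455040) = -3.593242
  w ← -2.440000 + (0.4/2)·(-2.537600 + (-3.593242)) = -3.666168
s=1.400000, w=-3.666168:
  k1 = f(1.400000, -3.666168) = -3.812815
  k2 = f(1.800000, -5.191294) = -5.398946
  w ← -3.666168 + (0.4/2)·(-3.812815 + (-5.398946)) = -5.508521
w(1.8) ≈ -5.5085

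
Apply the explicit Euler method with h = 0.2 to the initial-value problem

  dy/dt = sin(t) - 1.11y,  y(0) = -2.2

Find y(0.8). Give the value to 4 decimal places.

Euler: y_{n+1} = y_n + h·f(t_n, y_n).
t=0.000000, y=-2.200000: f=2.442000 → y ← -2.200000 + 0.2·2.442000 = -1.711600
t=0.200000, y=-1.711600: f=2.098545 → y ← -1.711600 + 0.2·2.098545 = -1.291891
t=0.400000, y=-1.291891: f=1.823417 → y ← -1.291891 + 0.2·1.823417 = -0.927207
t=0.600000, y=-0.927207: f=1.593843 → y ← -0.927207 + 0.2·1.593843 = -0.608439
y(0.8) ≈ -0.6084

-0.6084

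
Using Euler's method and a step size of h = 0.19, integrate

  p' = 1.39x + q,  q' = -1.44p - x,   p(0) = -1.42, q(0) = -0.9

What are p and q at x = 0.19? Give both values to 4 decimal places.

Euler on (p,q): p_{n+1} = p_n + h·p', q_{n+1} = q_n + h·q'.
0.000000: (-1.420000, -0.900000); f=(-0.900000, 2.044800) → (-1.591000, -0.511488)
(p(0.19), q(0.19)) ≈ (-1.5910, -0.5115)

-1.5910, -0.5115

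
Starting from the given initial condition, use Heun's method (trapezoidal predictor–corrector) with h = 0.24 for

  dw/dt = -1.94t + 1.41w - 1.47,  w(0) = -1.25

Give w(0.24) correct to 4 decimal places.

Heun: k1 = f(t_n, w_n); k2 = f(t_n + h, w_n + h·k1); w_{n+1} = w_n + (h/2)·(k1 + k2).
t=0.000000, w=-1.250000:
  k1 = f(0.000000, -1.250000) = -3.232500
  k2 = f(0.240000, -2.025800) = -4.791978
  w ← -1.250000 + (0.24/2)·(-3.232500 + (-4.791978)) = -2.212937
w(0.24) ≈ -2.2129

-2.2129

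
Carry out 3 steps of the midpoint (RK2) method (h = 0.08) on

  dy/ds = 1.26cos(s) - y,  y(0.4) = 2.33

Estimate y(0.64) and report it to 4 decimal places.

Midpoint: k1 = f(s_n, y_n); k2 = f(s_n + h/2, y_n + (h/2)·k1); y_{n+1} = y_n + h·k2.
s=0.400000, y=2.330000:
  k1 = f(0.400000, 2.330000) = -1.169463
  k2 = f(0.440000, 2.283221) = -1.143234
  y ← 2.330000 + 0.08·(-1.143234) = 2.238541
s=0.480000, y=2.238541:
  k1 = f(0.480000, 2.238541) = -1.120928
  k2 = f(0.520000, 2.193704) = -1.100252
  y ← 2.238541 + 0.08·(-1.100252) = 2.150521
s=0.560000, y=2.150521:
  k1 = f(0.560000, 2.150521) = -1.082980
  k2 = f(0.600000, 2.107202) = -1.067279
  y ← 2.150521 + 0.08·(-1.067279) = 2.065139
y(0.64) ≈ 2.0651

2.0651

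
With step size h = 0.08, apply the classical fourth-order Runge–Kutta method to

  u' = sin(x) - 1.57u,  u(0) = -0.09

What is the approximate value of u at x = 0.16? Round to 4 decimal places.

-0.0582

RK4: k1 = f(x_n, u_n); k2 = f(x_n + h/2, u_n + (h/2)·k1); k3 = f(x_n + h/2, u_n + (h/2)·k2); k4 = f(x_n + h, u_n + h·k3); u_{n+1} = u_n + (h/6)·(k1 + 2k2 + 2k3 + k4).
x=0.000000, u=-0.090000:
  k1 = f(0.000000, -0.090000) = 0.141300
  k2 = f(0.040000, -0.084348) = 0.172416
  k3 = f(0.040000, -0.083103) = 0.170462
  k4 = f(0.080000, -0.076363) = 0.199805
  u ← -0.090000 + (0.08/6)·(k1 + 2k2 + 2k3 + k4) = -0.076309
x=0.080000, u=-0.076309:
  k1 = f(0.080000, -0.076309) = 0.199719
  k2 = f(0.120000, -0.068320) = 0.226974
  k3 = f(0.120000, -0.067230) = 0.225263
  k4 = f(0.160000, -0.058288) = 0.250830
  u ← -0.076309 + (0.08/6)·(k1 + 2k2 + 2k3 + k4) = -0.058242
u(0.16) ≈ -0.0582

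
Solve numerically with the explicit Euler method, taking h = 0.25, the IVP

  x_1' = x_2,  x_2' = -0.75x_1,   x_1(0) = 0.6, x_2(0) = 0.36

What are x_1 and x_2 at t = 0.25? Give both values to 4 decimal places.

Euler on (x_1,x_2): x_1_{n+1} = x_1_n + h·x_1', x_2_{n+1} = x_2_n + h·x_2'.
0.000000: (0.600000, 0.360000); f=(0.360000, -0.450000) → (0.690000, 0.247500)
(x_1(0.25), x_2(0.25)) ≈ (0.6900, 0.2475)

0.6900, 0.2475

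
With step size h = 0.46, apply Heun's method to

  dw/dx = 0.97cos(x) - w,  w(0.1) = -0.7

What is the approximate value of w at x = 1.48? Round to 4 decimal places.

0.1649

Heun: k1 = f(x_n, w_n); k2 = f(x_n + h, w_n + h·k1); w_{n+1} = w_n + (h/2)·(k1 + k2).
x=0.100000, w=-0.700000:
  k1 = f(0.100000, -0.700000) = 1.665154
  k2 = f(0.560000, 0.065971) = 0.755867
  w ← -0.700000 + (0.46/2)·(1.665154 + 0.755867) = -0.143165
x=0.560000, w=-0.143165:
  k1 = f(0.560000, -0.143165) = 0.965003
  k2 = f(1.020000, 0.300736) = 0.206929
  w ← -0.143165 + (0.46/2)·(0.965003 + 0.206929) = 0.126379
x=1.020000, w=0.126379:
  k1 = f(1.020000, 0.126379) = 0.381286
  k2 = f(1.480000, 0.301771) = -0.213819
  w ← 0.126379 + (0.46/2)·(0.381286 + (-0.213819)) = 0.164896
w(1.48) ≈ 0.1649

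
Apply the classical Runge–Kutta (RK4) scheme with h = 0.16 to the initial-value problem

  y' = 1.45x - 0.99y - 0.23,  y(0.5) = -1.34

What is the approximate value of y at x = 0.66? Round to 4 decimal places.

-1.0528

RK4: k1 = f(x_n, y_n); k2 = f(x_n + h/2, y_n + (h/2)·k1); k3 = f(x_n + h/2, y_n + (h/2)·k2); k4 = f(x_n + h, y_n + h·k3); y_{n+1} = y_n + (h/6)·(k1 + 2k2 + 2k3 + k4).
x=0.500000, y=-1.340000:
  k1 = f(0.500000, -1.340000) = 1.821600
  k2 = f(0.580000, -1.194272) = 1.793329
  k3 = f(0.580000, -1.196534) = 1.795568
  k4 = f(0.660000, -1.052709) = 1.769182
  y ← -1.340000 + (0.16/6)·(k1 + 2k2 + 2k3 + k4) = -1.052838
y(0.66) ≈ -1.0528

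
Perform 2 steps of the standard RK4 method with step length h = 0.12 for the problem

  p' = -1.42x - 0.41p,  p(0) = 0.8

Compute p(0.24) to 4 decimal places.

0.6854

RK4: k1 = f(x_n, p_n); k2 = f(x_n + h/2, p_n + (h/2)·k1); k3 = f(x_n + h/2, p_n + (h/2)·k2); k4 = f(x_n + h, p_n + h·k3); p_{n+1} = p_n + (h/6)·(k1 + 2k2 + 2k3 + k4).
x=0.000000, p=0.800000:
  k1 = f(0.000000, 0.800000) = -0.328000
  k2 = f(0.060000, 0.780320) = -0.405131
  k3 = f(0.060000, 0.775692) = -0.403234
  k4 = f(0.120000, 0.751612) = -0.478561
  p ← 0.800000 + (0.12/6)·(k1 + 2k2 + 2k3 + k4) = 0.751534
x=0.120000, p=0.751534:
  k1 = f(0.120000, 0.751534) = -0.478529
  k2 = f(0.180000, 0.722822) = -0.551957
  k3 = f(0.180000, 0.718417) = -0.550151
  k4 = f(0.240000, 0.685516) = -0.621862
  p ← 0.751534 + (0.12/6)·(k1 + 2k2 + 2k3 + k4) = 0.685442
p(0.24) ≈ 0.6854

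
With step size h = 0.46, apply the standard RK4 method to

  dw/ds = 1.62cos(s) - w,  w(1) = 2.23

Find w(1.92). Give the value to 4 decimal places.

RK4: k1 = f(s_n, w_n); k2 = f(s_n + h/2, w_n + (h/2)·k1); k3 = f(s_n + h/2, w_n + (h/2)·k2); k4 = f(s_n + h, w_n + h·k3); w_{n+1} = w_n + (h/6)·(k1 + 2k2 + 2k3 + k4).
s=1.000000, w=2.230000:
  k1 = f(1.000000, 2.230000) = -1.354710
  k2 = f(1.230000, 1.918417) = -1.376952
  k3 = f(1.230000, 1.913301) = -1.371836
  k4 = f(1.460000, 1.598955) = -1.419832
  w ← 2.230000 + (0.46/6)·(k1 + 2k2 + 2k3 + k4) = 1.595804
s=1.460000, w=1.595804:
  k1 = f(1.460000, 1.595804) = -1.416681
  k2 = f(1.690000, 1.269968) = -1.462621
  k3 = f(1.690000, 1.259402) = -1.452055
  k4 = f(1.920000, 0.927859) = -1.482142
  w ← 1.595804 + (0.46/6)·(k1 + 2k2 + 2k3 + k4) = 0.926644
w(1.92) ≈ 0.9266

0.9266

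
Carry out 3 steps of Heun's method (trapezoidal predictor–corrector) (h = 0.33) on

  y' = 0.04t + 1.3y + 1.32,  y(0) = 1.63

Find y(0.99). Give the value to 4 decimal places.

8.3226

Heun: k1 = f(t_n, y_n); k2 = f(t_n + h, y_n + h·k1); y_{n+1} = y_n + (h/2)·(k1 + k2).
t=0.000000, y=1.630000:
  k1 = f(0.000000, 1.630000) = 3.439000
  k2 = f(0.330000, 2.764870) = 4.927531
  y ← 1.630000 + (0.33/2)·(3.439000 + 4.927531) = 3.010478
t=0.330000, y=3.010478:
  k1 = f(0.330000, 3.010478) = 5.246821
  k2 = f(0.660000, 4.741929) = 7.510907
  y ← 3.010478 + (0.33/2)·(5.246821 + 7.510907) = 5.115503
t=0.660000, y=5.115503:
  k1 = f(0.660000, 5.115503) = 7.996554
  k2 = f(0.990000, 7.754365) = 11.440275
  y ← 5.115503 + (0.33/2)·(7.996554 + 11.440275) = 8.322579
y(0.99) ≈ 8.3226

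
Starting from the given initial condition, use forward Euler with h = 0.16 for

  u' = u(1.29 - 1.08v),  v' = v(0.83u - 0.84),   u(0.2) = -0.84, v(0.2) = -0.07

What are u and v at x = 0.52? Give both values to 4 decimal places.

-1.2441, -0.0385

Euler on (u,v): u_{n+1} = u_n + h·u', v_{n+1} = v_n + h·v'.
0.200000: (-0.840000, -0.070000); f=(-1.147104, 0.107604) → (-1.023537, -0.052783)
0.360000: (-1.023537, -0.052783); f=(-1.378710, 0.089179) → (-1.244130, -0.038515)
(u(0.52), v(0.52)) ≈ (-1.2441, -0.0385)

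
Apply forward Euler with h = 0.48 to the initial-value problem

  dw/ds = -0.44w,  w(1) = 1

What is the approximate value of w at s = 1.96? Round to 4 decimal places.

0.6222

Euler: w_{n+1} = w_n + h·f(s_n, w_n).
s=1.000000, w=1.000000: f=-0.440000 → w ← 1.000000 + 0.48·(-0.440000) = 0.788800
s=1.480000, w=0.788800: f=-0.347072 → w ← 0.788800 + 0.48·(-0.347072) = 0.622205
w(1.96) ≈ 0.6222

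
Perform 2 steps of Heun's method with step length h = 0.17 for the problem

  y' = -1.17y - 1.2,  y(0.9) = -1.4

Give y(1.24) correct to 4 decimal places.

-1.2779

Heun: k1 = f(s_n, y_n); k2 = f(s_n + h, y_n + h·k1); y_{n+1} = y_n + (h/2)·(k1 + k2).
s=0.900000, y=-1.400000:
  k1 = f(0.900000, -1.400000) = 0.438000
  k2 = f(1.070000, -1.325540) = 0.350882
  y ← -1.400000 + (0.17/2)·(0.438000 + 0.350882) = -1.332945
s=1.070000, y=-1.332945:
  k1 = f(1.070000, -1.332945) = 0.359546
  k2 = f(1.240000, -1.271822) = 0.288032
  y ← -1.332945 + (0.17/2)·(0.359546 + 0.288032) = -1.277901
y(1.24) ≈ -1.2779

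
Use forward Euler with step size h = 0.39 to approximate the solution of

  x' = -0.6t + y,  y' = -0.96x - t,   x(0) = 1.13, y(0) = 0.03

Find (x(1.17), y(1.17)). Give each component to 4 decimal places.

0.3353, -1.6127

Euler on (x,y): x_{n+1} = x_n + h·x', y_{n+1} = y_n + h·y'.
0.000000: (1.130000, 0.030000); f=(0.030000, -1.084800) → (1.141700, -0.393072)
0.390000: (1.141700, -0.393072); f=(-0.627072, -1.486032) → (0.897142, -0.972624)
0.780000: (0.897142, -0.972624); f=(-1.440624, -1.641256) → (0.335298, -1.612714)
(x(1.17), y(1.17)) ≈ (0.3353, -1.6127)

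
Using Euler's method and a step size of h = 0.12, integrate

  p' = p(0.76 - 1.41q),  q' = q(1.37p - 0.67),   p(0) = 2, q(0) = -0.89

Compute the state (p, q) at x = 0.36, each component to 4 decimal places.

4.2598, -2.1274

Euler on (p,q): p_{n+1} = p_n + h·p', q_{n+1} = q_n + h·q'.
0.000000: (2.000000, -0.890000); f=(4.029800, -1.842300) → (2.483576, -1.111076)
0.120000: (2.483576, -1.111076); f=(5.778331, -3.036014) → (3.176976, -1.475398)
0.240000: (3.176976, -1.475398); f=(9.023598, -5.433088) → (4.259807, -2.127368)
(p(0.36), q(0.36)) ≈ (4.2598, -2.1274)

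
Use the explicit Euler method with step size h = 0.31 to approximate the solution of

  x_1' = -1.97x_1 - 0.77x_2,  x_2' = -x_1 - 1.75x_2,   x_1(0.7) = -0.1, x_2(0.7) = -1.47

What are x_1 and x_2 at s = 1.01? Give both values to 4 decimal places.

Euler on (x_1,x_2): x_1_{n+1} = x_1_n + h·x_1', x_2_{n+1} = x_2_n + h·x_2'.
0.700000: (-0.100000, -1.470000); f=(1.328900, 2.672500) → (0.311959, -0.641525)
(x_1(1.01), x_2(1.01)) ≈ (0.3120, -0.6415)

0.3120, -0.6415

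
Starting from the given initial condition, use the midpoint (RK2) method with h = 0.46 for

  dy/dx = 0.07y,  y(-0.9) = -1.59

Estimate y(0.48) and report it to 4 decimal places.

Midpoint: k1 = f(x_n, y_n); k2 = f(x_n + h/2, y_n + (h/2)·k1); y_{n+1} = y_n + h·k2.
x=-0.900000, y=-1.590000:
  k1 = f(-0.900000, -1.590000) = -0.111300
  k2 = f(-0.670000, -1.615599) = -0.113092
  y ← -1.590000 + 0.46·(-0.113092) = -1.642022
x=-0.440000, y=-1.642022:
  k1 = f(-0.440000, -1.642022) = -0.114942
  k2 = f(-0.210000, -1.668459) = -0.116792
  y ← -1.642022 + 0.46·(-0.116792) = -1.695747
x=0.020000, y=-1.695747:
  k1 = f(0.020000, -1.695747) = -0.118702
  k2 = f(0.250000, -1.723048) = -0.120613
  y ← -1.695747 + 0.46·(-0.120613) = -1.751229
y(0.48) ≈ -1.7512

-1.7512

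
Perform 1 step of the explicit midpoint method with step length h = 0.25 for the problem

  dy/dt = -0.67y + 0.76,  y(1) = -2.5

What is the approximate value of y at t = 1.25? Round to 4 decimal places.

Midpoint: k1 = f(t_n, y_n); k2 = f(t_n + h/2, y_n + (h/2)·k1); y_{n+1} = y_n + h·k2.
t=1.000000, y=-2.500000:
  k1 = f(1.000000, -2.500000) = 2.435000
  k2 = f(1.125000, -2.195625) = 2.231069
  y ← -2.500000 + 0.25·2.231069 = -1.942233
y(1.25) ≈ -1.9422

-1.9422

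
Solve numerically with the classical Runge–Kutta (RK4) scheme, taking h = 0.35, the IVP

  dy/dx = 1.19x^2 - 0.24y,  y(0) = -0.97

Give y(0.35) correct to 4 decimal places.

-0.8752

RK4: k1 = f(x_n, y_n); k2 = f(x_n + h/2, y_n + (h/2)·k1); k3 = f(x_n + h/2, y_n + (h/2)·k2); k4 = f(x_n + h, y_n + h·k3); y_{n+1} = y_n + (h/6)·(k1 + 2k2 + 2k3 + k4).
x=0.000000, y=-0.970000:
  k1 = f(0.000000, -0.970000) = 0.232800
  k2 = f(0.175000, -0.929260) = 0.259466
  k3 = f(0.175000, -0.924593) = 0.258346
  k4 = f(0.350000, -0.879579) = 0.356874
  y ← -0.970000 + (0.35/6)·(k1 + 2k2 + 2k3 + k4) = -0.875191
y(0.35) ≈ -0.8752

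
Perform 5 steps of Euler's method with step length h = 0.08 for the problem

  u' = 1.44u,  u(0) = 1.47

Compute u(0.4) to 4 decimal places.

2.5356

Euler: u_{n+1} = u_n + h·f(x_n, u_n).
x=0.000000, u=1.470000: f=2.116800 → u ← 1.470000 + 0.08·2.116800 = 1.639344
x=0.080000, u=1.639344: f=2.360655 → u ← 1.639344 + 0.08·2.360655 = 1.828196
x=0.160000, u=1.828196: f=2.632603 → u ← 1.828196 + 0.08·2.632603 = 2.038805
x=0.240000, u=2.038805: f=2.935879 → u ← 2.038805 + 0.08·2.935879 = 2.273675
x=0.320000, u=2.273675: f=3.274092 → u ← 2.273675 + 0.08·3.274092 = 2.535602
u(0.4) ≈ 2.5356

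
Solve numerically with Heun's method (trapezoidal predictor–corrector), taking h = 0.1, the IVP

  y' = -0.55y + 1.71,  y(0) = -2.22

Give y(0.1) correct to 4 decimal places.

Heun: k1 = f(t_n, y_n); k2 = f(t_n + h, y_n + h·k1); y_{n+1} = y_n + (h/2)·(k1 + k2).
t=0.000000, y=-2.220000:
  k1 = f(0.000000, -2.220000) = 2.931000
  k2 = f(0.100000, -1.926900) = 2.769795
  y ← -2.220000 + (0.1/2)·(2.931000 + 2.769795) = -1.934960
y(0.1) ≈ -1.9350

-1.9350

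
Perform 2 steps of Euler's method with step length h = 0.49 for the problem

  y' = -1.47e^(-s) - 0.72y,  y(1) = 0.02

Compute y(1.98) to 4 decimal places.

Euler: y_{n+1} = y_n + h·f(s_n, y_n).
s=1.000000, y=0.020000: f=-0.555183 → y ← 0.020000 + 0.49·(-0.555183) = -0.252040
s=1.490000, y=-0.252040: f=-0.149829 → y ← -0.252040 + 0.49·(-0.149829) = -0.325456
y(1.98) ≈ -0.3255

-0.3255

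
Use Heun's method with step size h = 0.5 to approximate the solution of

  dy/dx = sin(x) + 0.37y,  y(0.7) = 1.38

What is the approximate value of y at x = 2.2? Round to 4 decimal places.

4.1356

Heun: k1 = f(x_n, y_n); k2 = f(x_n + h, y_n + h·k1); y_{n+1} = y_n + (h/2)·(k1 + k2).
x=0.700000, y=1.380000:
  k1 = f(0.700000, 1.380000) = 1.154818
  k2 = f(1.200000, 1.957409) = 1.656280
  y ← 1.380000 + (0.5/2)·(1.154818 + 1.656280) = 2.082775
x=1.200000, y=2.082775:
  k1 = f(1.200000, 2.082775) = 1.702666
  k2 = f(1.700000, 2.934107) = 2.077285
  y ← 2.082775 + (0.5/2)·(1.702666 + 2.077285) = 3.027762
x=1.700000, y=3.027762:
  k1 = f(1.700000, 3.027762) = 2.111937
  k2 = f(2.200000, 4.083730) = 2.319477
  y ← 3.027762 + (0.5/2)·(2.111937 + 2.319477) = 4.135615
y(2.2) ≈ 4.1356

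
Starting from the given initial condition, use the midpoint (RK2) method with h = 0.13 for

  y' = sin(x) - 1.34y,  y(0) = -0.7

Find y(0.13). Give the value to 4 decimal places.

-0.5802

Midpoint: k1 = f(x_n, y_n); k2 = f(x_n + h/2, y_n + (h/2)·k1); y_{n+1} = y_n + h·k2.
x=0.000000, y=-0.700000:
  k1 = f(0.000000, -0.700000) = 0.938000
  k2 = f(0.065000, -0.639030) = 0.921254
  y ← -0.700000 + 0.13·0.921254 = -0.580237
y(0.13) ≈ -0.5802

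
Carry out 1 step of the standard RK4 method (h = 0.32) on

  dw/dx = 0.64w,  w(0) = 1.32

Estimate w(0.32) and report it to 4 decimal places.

RK4: k1 = f(x_n, w_n); k2 = f(x_n + h/2, w_n + (h/2)·k1); k3 = f(x_n + h/2, w_n + (h/2)·k2); k4 = f(x_n + h, w_n + h·k3); w_{n+1} = w_n + (h/6)·(k1 + 2k2 + 2k3 + k4).
x=0.000000, w=1.320000:
  k1 = f(0.000000, 1.320000) = 0.844800
  k2 = f(0.160000, 1.455168) = 0.931308
  k3 = f(0.160000, 1.469009) = 0.940166
  k4 = f(0.320000, 1.620853) = 1.037346
  w ← 1.320000 + (0.32/6)·(k1 + 2k2 + 2k3 + k4) = 1.620005
w(0.32) ≈ 1.6200

1.6200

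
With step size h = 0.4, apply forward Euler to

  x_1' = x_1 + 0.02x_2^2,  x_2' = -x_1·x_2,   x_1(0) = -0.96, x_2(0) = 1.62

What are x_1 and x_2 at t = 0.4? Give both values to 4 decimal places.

Euler on (x_1,x_2): x_1_{n+1} = x_1_n + h·x_1', x_2_{n+1} = x_2_n + h·x_2'.
0.000000: (-0.960000, 1.620000); f=(-0.907512, 1.555200) → (-1.323005, 2.242080)
(x_1(0.4), x_2(0.4)) ≈ (-1.3230, 2.2421)

-1.3230, 2.2421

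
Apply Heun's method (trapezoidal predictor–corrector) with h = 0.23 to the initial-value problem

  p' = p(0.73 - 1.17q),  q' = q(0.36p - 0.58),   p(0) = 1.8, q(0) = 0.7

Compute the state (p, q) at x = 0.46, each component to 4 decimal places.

Heun on (p,q): k1 = f(x_n, state_n); k2 = f(x_n + h, state_n + h·k1); state_{n+1} = state_n + (h/2)·(k1 + k2).
0.000000: (1.800000, 0.700000)
  k1 = (-0.160200, 0.047600)
  predictor → (1.763154, 0.710948)
  k2 = (-0.179505, 0.038914)
  → (1.760934, 0.709949)
0.230000: (1.760934, 0.709949)
  k1 = (-0.177221, 0.038292)
  predictor → (1.720173, 0.718756)
  k2 = (-0.190844, 0.028220)
  → (1.718606, 0.717598)
(p(0.46), q(0.46)) ≈ (1.7186, 0.7176)

1.7186, 0.7176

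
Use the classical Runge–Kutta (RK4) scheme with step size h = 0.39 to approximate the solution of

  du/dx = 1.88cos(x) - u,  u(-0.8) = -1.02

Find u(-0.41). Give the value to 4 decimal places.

RK4: k1 = f(x_n, u_n); k2 = f(x_n + h/2, u_n + (h/2)·k1); k3 = f(x_n + h/2, u_n + (h/2)·k2); k4 = f(x_n + h, u_n + h·k3); u_{n+1} = u_n + (h/6)·(k1 + 2k2 + 2k3 + k4).
x=-0.800000, u=-1.020000:
  k1 = f(-0.800000, -1.020000) = 2.329809
  k2 = f(-0.605000, -0.565687) = 2.111991
  k3 = f(-0.605000, -0.608162) = 2.154466
  k4 = f(-0.410000, -0.179758) = 1.903946
  u ← -1.020000 + (0.39/6)·(k1 + 2k2 + 2k3 + k4) = -0.190167
u(-0.41) ≈ -0.1902

-0.1902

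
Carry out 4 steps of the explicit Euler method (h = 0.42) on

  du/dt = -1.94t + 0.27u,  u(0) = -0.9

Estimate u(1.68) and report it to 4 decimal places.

-3.5960

Euler: u_{n+1} = u_n + h·f(t_n, u_n).
t=0.000000, u=-0.900000: f=-0.243000 → u ← -0.900000 + 0.42·(-0.243000) = -1.002060
t=0.420000, u=-1.002060: f=-1.085356 → u ← -1.002060 + 0.42·(-1.085356) = -1.457910
t=0.840000, u=-1.457910: f=-2.023236 → u ← -1.457910 + 0.42·(-2.023236) = -2.307669
t=1.260000, u=-2.307669: f=-3.067471 → u ← -2.307669 + 0.42·(-3.067471) = -3.596006
u(1.68) ≈ -3.5960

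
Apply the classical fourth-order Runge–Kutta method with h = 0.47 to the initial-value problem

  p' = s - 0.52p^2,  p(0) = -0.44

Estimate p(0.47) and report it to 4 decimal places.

-0.3743

RK4: k1 = f(s_n, p_n); k2 = f(s_n + h/2, p_n + (h/2)·k1); k3 = f(s_n + h/2, p_n + (h/2)·k2); k4 = f(s_n + h, p_n + h·k3); p_{n+1} = p_n + (h/6)·(k1 + 2k2 + 2k3 + k4).
s=0.000000, p=-0.440000:
  k1 = f(0.000000, -0.440000) = -0.100672
  k2 = f(0.235000, -0.463658) = 0.123211
  k3 = f(0.235000, -0.411045) = 0.147142
  k4 = f(0.470000, -0.370843) = 0.398487
  p ← -0.440000 + (0.47/6)·(k1 + 2k2 + 2k3 + k4) = -0.374316
p(0.47) ≈ -0.3743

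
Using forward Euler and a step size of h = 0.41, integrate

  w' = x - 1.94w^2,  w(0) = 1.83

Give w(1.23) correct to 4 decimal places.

Euler: w_{n+1} = w_n + h·f(x_n, w_n).
x=0.000000, w=1.830000: f=-6.496866 → w ← 1.830000 + 0.41·(-6.496866) = -0.833715
x=0.410000, w=-0.833715: f=-0.938457 → w ← -0.833715 + 0.41·(-0.938457) = -1.218482
x=0.820000, w=-1.218482: f=-2.060316 → w ← -1.218482 + 0.41·(-2.060316) = -2.063212
w(1.23) ≈ -2.0632

-2.0632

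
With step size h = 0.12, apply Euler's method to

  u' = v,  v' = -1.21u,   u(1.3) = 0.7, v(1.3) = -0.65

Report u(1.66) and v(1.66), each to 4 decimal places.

Euler on (u,v): u_{n+1} = u_n + h·u', v_{n+1} = v_n + h·v'.
1.300000: (0.700000, -0.650000); f=(-0.650000, -0.847000) → (0.622000, -0.751640)
1.420000: (0.622000, -0.751640); f=(-0.751640, -0.752620) → (0.531803, -0.841954)
1.540000: (0.531803, -0.841954); f=(-0.841954, -0.643482) → (0.430769, -0.919172)
(u(1.66), v(1.66)) ≈ (0.4308, -0.9192)

0.4308, -0.9192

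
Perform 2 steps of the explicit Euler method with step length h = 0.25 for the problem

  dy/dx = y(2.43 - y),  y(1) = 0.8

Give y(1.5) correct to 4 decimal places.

Euler: y_{n+1} = y_n + h·f(x_n, y_n).
x=1.000000, y=0.800000: f=1.304000 → y ← 0.800000 + 0.25·1.304000 = 1.126000
x=1.250000, y=1.126000: f=1.468304 → y ← 1.126000 + 0.25·1.468304 = 1.493076
y(1.5) ≈ 1.4931

1.4931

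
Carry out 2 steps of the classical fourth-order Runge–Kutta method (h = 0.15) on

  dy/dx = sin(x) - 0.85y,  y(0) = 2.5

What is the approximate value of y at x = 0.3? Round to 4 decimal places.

1.9784

RK4: k1 = f(x_n, y_n); k2 = f(x_n + h/2, y_n + (h/2)·k1); k3 = f(x_n + h/2, y_n + (h/2)·k2); k4 = f(x_n + h, y_n + h·k3); y_{n+1} = y_n + (h/6)·(k1 + 2k2 + 2k3 + k4).
x=0.000000, y=2.500000:
  k1 = f(0.000000, 2.500000) = -2.125000
  k2 = f(0.075000, 2.340625) = -1.914602
  k3 = f(0.075000, 2.356405) = -1.928014
  k4 = f(0.150000, 2.210798) = -1.729740
  y ← 2.500000 + (0.15/6)·(k1 + 2k2 + 2k3 + k4) = 2.211501
x=0.150000, y=2.211501:
  k1 = f(0.150000, 2.211501) = -1.730337
  k2 = f(0.225000, 2.081725) = -1.546360
  k3 = f(0.225000, 2.095524) = -1.558089
  k4 = f(0.300000, 1.977787) = -1.385599
  y ← 2.211501 + (0.15/6)·(k1 + 2k2 + 2k3 + k4) = 1.978380
y(0.3) ≈ 1.9784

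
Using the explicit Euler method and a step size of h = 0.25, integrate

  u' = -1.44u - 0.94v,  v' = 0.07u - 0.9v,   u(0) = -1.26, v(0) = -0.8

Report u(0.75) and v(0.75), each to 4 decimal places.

-0.0373, -0.3983

Euler on (u,v): u_{n+1} = u_n + h·u', v_{n+1} = v_n + h·v'.
0.000000: (-1.260000, -0.800000); f=(2.566400, 0.631800) → (-0.618400, -0.642050)
0.250000: (-0.618400, -0.642050); f=(1.494023, 0.534557) → (-0.244894, -0.508411)
0.500000: (-0.244894, -0.508411); f=(0.830554, 0.440427) → (-0.037256, -0.398304)
(u(0.75), v(0.75)) ≈ (-0.0373, -0.3983)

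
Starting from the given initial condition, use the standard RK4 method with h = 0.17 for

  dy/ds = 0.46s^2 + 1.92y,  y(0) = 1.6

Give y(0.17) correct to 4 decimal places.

RK4: k1 = f(s_n, y_n); k2 = f(s_n + h/2, y_n + (h/2)·k1); k3 = f(s_n + h/2, y_n + (h/2)·k2); k4 = f(s_n + h, y_n + h·k3); y_{n+1} = y_n + (h/6)·(k1 + 2k2 + 2k3 + k4).
s=0.000000, y=1.600000:
  k1 = f(0.000000, 1.600000) = 3.072000
  k2 = f(0.085000, 1.861120) = 3.576674
  k3 = f(0.085000, 1.904017) = 3.659037
  k4 = f(0.170000, 2.222036) = 4.279604
  y ← 1.600000 + (0.17/6)·(k1 + 2k2 + 2k3 + k4) = 2.218319
y(0.17) ≈ 2.2183

2.2183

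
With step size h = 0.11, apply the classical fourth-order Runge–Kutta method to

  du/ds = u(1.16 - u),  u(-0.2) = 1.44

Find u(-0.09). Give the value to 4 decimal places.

RK4: k1 = f(s_n, u_n); k2 = f(s_n + h/2, u_n + (h/2)·k1); k3 = f(s_n + h/2, u_n + (h/2)·k2); k4 = f(s_n + h, u_n + h·k3); u_{n+1} = u_n + (h/6)·(k1 + 2k2 + 2k3 + k4).
s=-0.200000, u=1.440000:
  k1 = f(-0.200000, 1.440000) = -0.403200
  k2 = f(-0.145000, 1.417824) = -0.365549
  k3 = f(-0.145000, 1.419895) = -0.369023
  k4 = f(-0.090000, 1.399407) = -0.335029
  u ← 1.440000 + (0.11/6)·(k1 + 2k2 + 2k3 + k4) = 1.399531
u(-0.09) ≈ 1.3995

1.3995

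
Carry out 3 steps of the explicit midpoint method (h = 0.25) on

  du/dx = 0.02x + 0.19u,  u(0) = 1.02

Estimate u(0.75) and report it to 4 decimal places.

Midpoint: k1 = f(x_n, u_n); k2 = f(x_n + h/2, u_n + (h/2)·k1); u_{n+1} = u_n + h·k2.
x=0.000000, u=1.020000:
  k1 = f(0.000000, 1.020000) = 0.193800
  k2 = f(0.125000, 1.044225) = 0.200903
  u ← 1.020000 + 0.25·0.200903 = 1.070226
x=0.250000, u=1.070226:
  k1 = f(0.250000, 1.070226) = 0.208343
  k2 = f(0.375000, 1.096269) = 0.215791
  u ← 1.070226 + 0.25·0.215791 = 1.124173
x=0.500000, u=1.124173:
  k1 = f(0.500000, 1.124173) = 0.223593
  k2 = f(0.625000, 1.152123) = 0.231403
  u ← 1.124173 + 0.25·0.231403 = 1.182024
u(0.75) ≈ 1.1820

1.1820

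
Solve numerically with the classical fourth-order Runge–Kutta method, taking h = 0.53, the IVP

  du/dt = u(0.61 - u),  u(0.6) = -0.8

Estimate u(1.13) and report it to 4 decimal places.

RK4: k1 = f(t_n, u_n); k2 = f(t_n + h/2, u_n + (h/2)·k1); k3 = f(t_n + h/2, u_n + (h/2)·k2); k4 = f(t_n + h, u_n + h·k3); u_{n+1} = u_n + (h/6)·(k1 + 2k2 + 2k3 + k4).
t=0.600000, u=-0.800000:
  k1 = f(0.600000, -0.800000) = -1.128000
  k2 = f(0.865000, -1.098920) = -1.877966
  k3 = f(0.865000, -1.297661) = -2.475498
  k4 = f(1.130000, -2.112014) = -5.748930
  u ← -0.800000 + (0.53/6)·(k1 + 2k2 + 2k3 + k4) = -2.176574
u(1.13) ≈ -2.1766

-2.1766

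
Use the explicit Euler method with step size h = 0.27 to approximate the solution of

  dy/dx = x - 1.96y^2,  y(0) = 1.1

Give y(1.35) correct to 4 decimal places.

0.6909

Euler: y_{n+1} = y_n + h·f(x_n, y_n).
x=0.000000, y=1.100000: f=-2.371600 → y ← 1.100000 + 0.27·(-2.371600) = 0.459668
x=0.270000, y=0.459668: f=-0.144138 → y ← 0.459668 + 0.27·(-0.144138) = 0.420751
x=0.540000, y=0.420751: f=0.193019 → y ← 0.420751 + 0.27·0.193019 = 0.472866
x=0.810000, y=0.472866: f=0.371740 → y ← 0.472866 + 0.27·0.371740 = 0.573236
x=1.080000, y=0.573236: f=0.435946 → y ← 0.573236 + 0.27·0.435946 = 0.690941
y(1.35) ≈ 0.6909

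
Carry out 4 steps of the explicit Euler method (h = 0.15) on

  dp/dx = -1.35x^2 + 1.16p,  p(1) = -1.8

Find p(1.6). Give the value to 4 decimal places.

-4.9437

Euler: p_{n+1} = p_n + h·f(x_n, p_n).
x=1.000000, p=-1.800000: f=-3.438000 → p ← -1.800000 + 0.15·(-3.438000) = -2.315700
x=1.150000, p=-2.315700: f=-4.471587 → p ← -2.315700 + 0.15·(-4.471587) = -2.986438
x=1.300000, p=-2.986438: f=-5.745768 → p ← -2.986438 + 0.15·(-5.745768) = -3.848303
x=1.450000, p=-3.848303: f=-7.302407 → p ← -3.848303 + 0.15·(-7.302407) = -4.943664
p(1.6) ≈ -4.9437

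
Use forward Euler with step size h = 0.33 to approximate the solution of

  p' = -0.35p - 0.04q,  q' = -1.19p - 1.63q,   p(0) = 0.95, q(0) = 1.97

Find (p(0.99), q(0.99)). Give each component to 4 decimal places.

Euler on (p,q): p_{n+1} = p_n + h·p', q_{n+1} = q_n + h·q'.
0.000000: (0.950000, 1.970000); f=(-0.411300, -4.341600) → (0.814271, 0.537272)
0.330000: (0.814271, 0.537272); f=(-0.306486, -1.844736) → (0.713131, -0.071491)
0.660000: (0.713131, -0.071491); f=(-0.246736, -0.732095) → (0.631708, -0.313082)
(p(0.99), q(0.99)) ≈ (0.6317, -0.3131)

0.6317, -0.3131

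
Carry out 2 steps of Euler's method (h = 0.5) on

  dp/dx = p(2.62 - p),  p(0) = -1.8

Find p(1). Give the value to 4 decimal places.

-30.0398

Euler: p_{n+1} = p_n + h·f(x_n, p_n).
x=0.000000, p=-1.800000: f=-7.956000 → p ← -1.800000 + 0.5·(-7.956000) = -5.778000
x=0.500000, p=-5.778000: f=-48.523644 → p ← -5.778000 + 0.5·(-48.523644) = -30.039822
p(1) ≈ -30.0398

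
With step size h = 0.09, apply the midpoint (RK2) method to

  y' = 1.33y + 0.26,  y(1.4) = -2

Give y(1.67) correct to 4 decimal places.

Midpoint: k1 = f(x_n, y_n); k2 = f(x_n + h/2, y_n + (h/2)·k1); y_{n+1} = y_n + h·k2.
x=1.400000, y=-2.000000:
  k1 = f(1.400000, -2.000000) = -2.400000
  k2 = f(1.445000, -2.108000) = -2.543640
  y ← -2.000000 + 0.09·(-2.543640) = -2.228928
x=1.490000, y=-2.228928:
  k1 = f(1.490000, -2.228928) = -2.704474
  k2 = f(1.535000, -2.350629) = -2.866336
  y ← -2.228928 + 0.09·(-2.866336) = -2.486898
x=1.580000, y=-2.486898:
  k1 = f(1.580000, -2.486898) = -3.047574
  k2 = f(1.625000, -2.624039) = -3.229971
  y ← -2.486898 + 0.09·(-3.229971) = -2.777595
y(1.67) ≈ -2.7776

-2.7776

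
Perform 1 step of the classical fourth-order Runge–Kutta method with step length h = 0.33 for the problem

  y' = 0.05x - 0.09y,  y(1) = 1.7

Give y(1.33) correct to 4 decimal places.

RK4: k1 = f(x_n, y_n); k2 = f(x_n + h/2, y_n + (h/2)·k1); k3 = f(x_n + h/2, y_n + (h/2)·k2); k4 = f(x_n + h, y_n + h·k3); y_{n+1} = y_n + (h/6)·(k1 + 2k2 + 2k3 + k4).
x=1.000000, y=1.700000:
  k1 = f(1.000000, 1.700000) = -0.103000
  k2 = f(1.165000, 1.683005) = -0.093220
  k3 = f(1.165000, 1.684619) = -0.093366
  k4 = f(1.330000, 1.669189) = -0.083727
  y ← 1.700000 + (0.33/6)·(k1 + 2k2 + 2k3 + k4) = 1.669206
y(1.33) ≈ 1.6692

1.6692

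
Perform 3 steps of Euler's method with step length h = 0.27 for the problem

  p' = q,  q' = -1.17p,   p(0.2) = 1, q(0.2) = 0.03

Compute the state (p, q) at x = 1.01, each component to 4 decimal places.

0.7677, -0.8984

Euler on (p,q): p_{n+1} = p_n + h·p', q_{n+1} = q_n + h·q'.
0.200000: (1.000000, 0.030000); f=(0.030000, -1.170000) → (1.008100, -0.285900)
0.470000: (1.008100, -0.285900); f=(-0.285900, -1.179477) → (0.930907, -0.604359)
0.740000: (0.930907, -0.604359); f=(-0.604359, -1.089161) → (0.767730, -0.898432)
(p(1.01), q(1.01)) ≈ (0.7677, -0.8984)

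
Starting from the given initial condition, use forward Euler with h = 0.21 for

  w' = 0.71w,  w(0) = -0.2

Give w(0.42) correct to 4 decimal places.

Euler: w_{n+1} = w_n + h·f(x_n, w_n).
x=0.000000, w=-0.200000: f=-0.142000 → w ← -0.200000 + 0.21·(-0.142000) = -0.229820
x=0.210000, w=-0.229820: f=-0.163172 → w ← -0.229820 + 0.21·(-0.163172) = -0.264086
w(0.42) ≈ -0.2641

-0.2641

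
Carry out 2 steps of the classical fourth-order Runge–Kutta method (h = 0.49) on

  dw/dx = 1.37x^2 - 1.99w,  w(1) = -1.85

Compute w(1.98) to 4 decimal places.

1.3585

RK4: k1 = f(x_n, w_n); k2 = f(x_n + h/2, w_n + (h/2)·k1); k3 = f(x_n + h/2, w_n + (h/2)·k2); k4 = f(x_n + h, w_n + h·k3); w_{n+1} = w_n + (h/6)·(k1 + 2k2 + 2k3 + k4).
x=1.000000, w=-1.850000:
  k1 = f(1.000000, -1.850000) = 5.051500
  k2 = f(1.245000, -0.612382) = 3.342175
  k3 = f(1.245000, -1.031167) = 4.175557
  k4 = f(1.490000, 0.196023) = 2.651452
  w ← -1.850000 + (0.49/6)·(k1 + 2k2 + 2k3 + k4) = 0.006971
x=1.490000, w=0.006971:
  k1 = f(1.490000, 0.006971) = 3.027665
  k2 = f(1.735000, 0.748749) = 2.633998
  k3 = f(1.735000, 0.652300) = 2.825931
  k4 = f(1.980000, 1.391677) = 2.601511
  w ← 0.006971 + (0.49/6)·(k1 + 2k2 + 2k3 + k4) = 1.358475
w(1.98) ≈ 1.3585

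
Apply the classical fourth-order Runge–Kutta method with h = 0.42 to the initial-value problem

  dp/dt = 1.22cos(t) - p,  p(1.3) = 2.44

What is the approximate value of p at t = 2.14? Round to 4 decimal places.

RK4: k1 = f(t_n, p_n); k2 = f(t_n + h/2, p_n + (h/2)·k1); k3 = f(t_n + h/2, p_n + (h/2)·k2); k4 = f(t_n + h, p_n + h·k3); p_{n+1} = p_n + (h/6)·(k1 + 2k2 + 2k3 + k4).
t=1.300000, p=2.440000:
  k1 = f(1.300000, 2.440000) = -2.113651
  k2 = f(1.510000, 1.996133) = -1.922007
  k3 = f(1.510000, 2.036378) = -1.962253
  k4 = f(1.720000, 1.615854) = -1.797208
  p ← 2.440000 + (0.42/6)·(k1 + 2k2 + 2k3 + k4) = 1.622443
t=1.720000, p=1.622443:
  k1 = f(1.720000, 1.622443) = -1.803797
  k2 = f(1.930000, 1.243646) = -1.672511
  k3 = f(1.930000, 1.271216) = -1.700081
  k4 = f(2.140000, 0.908409) = -1.565942
  p ← 1.622443 + (0.42/6)·(k1 + 2k2 + 2k3 + k4) = 0.914399
p(2.14) ≈ 0.9144

0.9144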